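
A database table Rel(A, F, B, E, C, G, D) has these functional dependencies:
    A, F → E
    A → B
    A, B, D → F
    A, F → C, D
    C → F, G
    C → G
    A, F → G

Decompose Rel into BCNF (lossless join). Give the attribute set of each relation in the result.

Candidate keys of the original relation: {A, C}, {A, D}, {A, F}.
In {A, B, C, D, E, F, G}, {A} is not a superkey ({A}⁺ restricted to this set is {A, B}), so split on A → B into {A, B} and {A, C, D, E, F, G}.
{A, B} has no BCNF violation.
In {A, C, D, E, F, G}, {C} is not a superkey ({C}⁺ restricted to this set is {C, F, G}), so split on C → F, G into {C, F, G} and {A, C, D, E}.
{C, F, G} has no BCNF violation.
{A, C, D, E} has no BCNF violation.

{A, B}; {A, C, D, E}; {C, F, G}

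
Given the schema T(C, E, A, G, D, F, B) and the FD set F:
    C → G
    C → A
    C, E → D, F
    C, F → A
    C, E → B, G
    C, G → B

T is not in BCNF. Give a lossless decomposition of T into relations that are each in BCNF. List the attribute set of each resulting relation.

Candidate key of the original relation: {C, E}.
In {A, B, C, D, E, F, G}, {C} is not a superkey ({C}⁺ restricted to this set is {A, B, C, G}), so split on C → A, B, G into {A, B, C, G} and {C, D, E, F}.
{A, B, C, G} has no BCNF violation.
{C, D, E, F} has no BCNF violation.

{A, B, C, G}; {C, D, E, F}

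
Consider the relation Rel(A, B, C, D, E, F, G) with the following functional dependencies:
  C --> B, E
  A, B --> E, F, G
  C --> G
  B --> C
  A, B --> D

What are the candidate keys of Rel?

{A, B}, {A, C}

Attributes never on any right-hand side: {A} — every candidate key must contain it.
{A, B} is a candidate key since {A, B}⁺ = {A, B, C, D, E, F, G} covers every attribute.
{A, C} is a candidate key since {A, C}⁺ = {A, B, C, D, E, F, G} covers every attribute.
These are minimal and exhaustive — every other superkey contains one of them.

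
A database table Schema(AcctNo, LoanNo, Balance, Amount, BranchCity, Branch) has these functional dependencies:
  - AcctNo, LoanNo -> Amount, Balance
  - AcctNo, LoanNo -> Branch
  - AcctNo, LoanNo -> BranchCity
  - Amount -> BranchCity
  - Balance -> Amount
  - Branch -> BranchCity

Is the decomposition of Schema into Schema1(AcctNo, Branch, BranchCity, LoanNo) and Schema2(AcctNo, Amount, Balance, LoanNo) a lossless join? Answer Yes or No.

Yes

The shared attributes are {AcctNo, LoanNo} and {AcctNo, LoanNo}⁺ = {AcctNo, Amount, Balance, Branch, BranchCity, LoanNo}.
This includes all of Schema1, so the common attributes are a superkey of Schema1 — the join is lossless.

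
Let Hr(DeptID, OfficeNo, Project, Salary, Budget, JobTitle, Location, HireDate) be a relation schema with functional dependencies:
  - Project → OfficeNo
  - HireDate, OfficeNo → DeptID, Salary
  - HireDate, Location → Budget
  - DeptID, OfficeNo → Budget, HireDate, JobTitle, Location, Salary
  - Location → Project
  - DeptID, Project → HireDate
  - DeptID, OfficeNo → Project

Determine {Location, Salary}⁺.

{Location, OfficeNo, Project, Salary}

Start with {Location, Salary}.
Location → Project applies; add {Project} → now {Location, Project, Salary}.
Project → OfficeNo applies; add {OfficeNo} → now {Location, OfficeNo, Project, Salary}.
No further FD applies.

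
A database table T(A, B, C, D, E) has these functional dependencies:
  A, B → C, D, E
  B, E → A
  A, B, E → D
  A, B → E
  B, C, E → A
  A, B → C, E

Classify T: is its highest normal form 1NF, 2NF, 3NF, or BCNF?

Candidate keys: {A, B}, {B, E}. Prime attributes: {A, B, E}.
Every FD has a superkey on the left, so the relation is in BCNF.

BCNF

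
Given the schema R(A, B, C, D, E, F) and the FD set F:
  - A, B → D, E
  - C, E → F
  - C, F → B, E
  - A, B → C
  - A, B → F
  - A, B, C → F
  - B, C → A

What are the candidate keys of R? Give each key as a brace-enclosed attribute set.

{A, B}⁺ = {A, B, C, D, E, F} — all of the relation — so {A, B} is a candidate key.
{B, C}⁺ = {A, B, C, D, E, F} — all of the relation — so {B, C} is a candidate key.
{C, E}⁺ = {A, B, C, D, E, F} — all of the relation — so {C, E} is a candidate key.
{C, F}⁺ = {A, B, C, D, E, F} — all of the relation — so {C, F} is a candidate key.
These are minimal and exhaustive — every other superkey contains one of them.

{A, B}, {B, C}, {C, E}, {C, F}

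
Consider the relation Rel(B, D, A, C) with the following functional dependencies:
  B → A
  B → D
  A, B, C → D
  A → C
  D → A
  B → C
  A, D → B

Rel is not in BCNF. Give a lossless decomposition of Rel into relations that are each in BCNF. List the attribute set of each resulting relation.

Candidate keys of the original relation: {B}, {D}.
Within {A, B, C, D}: {A}⁺ ∩ {A, B, C, D} = {A, C}, not the whole set, so A → C violates BCNF; decompose into {A, C} and {A, B, D}.
{A, C} is in BCNF.
{A, B, D} is in BCNF.

{A, B, D}; {A, C}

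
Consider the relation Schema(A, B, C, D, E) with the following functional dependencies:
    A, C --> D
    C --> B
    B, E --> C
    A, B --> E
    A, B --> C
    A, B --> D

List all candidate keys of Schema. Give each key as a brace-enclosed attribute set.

{A, B}, {A, C}

Attributes never on any right-hand side: {A} — every candidate key must contain it.
{A, B}⁺ = {A, B, C, D, E}, which is every attribute, so {A, B} is a candidate key.
{A, C}⁺ = {A, B, C, D, E}, which is every attribute, so {A, C} is a candidate key.
Any other superkey properly contains one of these, so there are no further candidate keys.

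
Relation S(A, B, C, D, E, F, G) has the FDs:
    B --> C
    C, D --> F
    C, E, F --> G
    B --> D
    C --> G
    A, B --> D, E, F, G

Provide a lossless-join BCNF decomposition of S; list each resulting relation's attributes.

{A, B, E}; {B, C, D}; {C, D, F}; {C, G}

Candidate key of the original relation: {A, B}.
{A, B, C, D, E, F, G}: {B} determines {B, C, D, F, G} here but is not a superkey — split on B --> C, D, F, G, giving {B, C, D, F, G} and {A, B, E}.
{B, C, D, F, G}: {C, D} determines {C, D, F, G} here but is not a superkey — split on C, D --> F, G, giving {C, D, F, G} and {B, C, D}.
{C, D, F, G}: {C} determines {C, G} here but is not a superkey — split on C --> G, giving {C, G} and {C, D, F}.
{C, G}: every determinant is a superkey — BCNF.
{C, D, F}: every determinant is a superkey — BCNF.
{B, C, D}: every determinant is a superkey — BCNF.
{A, B, E}: every determinant is a superkey — BCNF.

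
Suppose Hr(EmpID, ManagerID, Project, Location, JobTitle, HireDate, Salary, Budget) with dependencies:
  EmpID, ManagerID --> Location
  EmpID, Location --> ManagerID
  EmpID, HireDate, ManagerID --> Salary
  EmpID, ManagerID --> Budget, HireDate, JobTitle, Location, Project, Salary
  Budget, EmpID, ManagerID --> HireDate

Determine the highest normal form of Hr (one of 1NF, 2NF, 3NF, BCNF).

BCNF

Candidate keys: {EmpID, Location}, {EmpID, ManagerID}. Prime attributes: {EmpID, Location, ManagerID}.
Each dependency's left side is a superkey — BCNF holds.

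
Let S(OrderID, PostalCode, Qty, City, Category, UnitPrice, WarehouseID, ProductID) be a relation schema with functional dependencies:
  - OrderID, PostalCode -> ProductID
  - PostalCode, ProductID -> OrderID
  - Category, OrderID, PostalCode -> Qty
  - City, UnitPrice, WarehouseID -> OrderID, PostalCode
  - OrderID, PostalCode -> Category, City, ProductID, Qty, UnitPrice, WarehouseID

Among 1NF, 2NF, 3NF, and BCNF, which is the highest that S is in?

BCNF

Candidate keys: {City, UnitPrice, WarehouseID}, {OrderID, PostalCode}, {PostalCode, ProductID}. Prime attributes: {City, OrderID, PostalCode, ProductID, UnitPrice, WarehouseID}.
The left-hand side of every FD is a superkey, so BCNF is satisfied.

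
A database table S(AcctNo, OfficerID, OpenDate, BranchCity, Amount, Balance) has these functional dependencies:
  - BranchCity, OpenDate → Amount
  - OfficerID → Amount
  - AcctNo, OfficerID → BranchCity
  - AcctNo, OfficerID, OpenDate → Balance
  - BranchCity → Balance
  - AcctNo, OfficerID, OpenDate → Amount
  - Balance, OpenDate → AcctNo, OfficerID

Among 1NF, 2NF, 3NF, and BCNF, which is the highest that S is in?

1NF

Candidate keys: {AcctNo, OfficerID, OpenDate}, {Balance, OpenDate}, {BranchCity, OpenDate}. Prime attributes: {AcctNo, Balance, BranchCity, OfficerID, OpenDate}.
OfficerID → Amount breaks BCNF: {OfficerID}⁺ = {Amount, OfficerID}, so {OfficerID} is not a superkey.
OfficerID → Amount determines the non-prime attribute {Amount} from a non-superkey — 3NF is violated.
Since {OfficerID} ⊂ {AcctNo, OfficerID, OpenDate} and {OfficerID}⁺ ⊇ {Amount} with {Amount} non-prime, there is a partial dependency; 2NF fails.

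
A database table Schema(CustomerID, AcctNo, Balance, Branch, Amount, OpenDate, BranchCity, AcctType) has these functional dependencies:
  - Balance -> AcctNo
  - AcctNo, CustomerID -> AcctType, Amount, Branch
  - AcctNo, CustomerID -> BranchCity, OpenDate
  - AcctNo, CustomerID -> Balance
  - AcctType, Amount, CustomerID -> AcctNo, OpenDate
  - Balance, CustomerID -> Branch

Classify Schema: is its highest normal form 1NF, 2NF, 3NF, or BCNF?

Candidate keys: {AcctNo, CustomerID}, {AcctType, Amount, CustomerID}, {Balance, CustomerID}. Prime attributes: {AcctNo, AcctType, Amount, Balance, CustomerID}.
For Balance -> AcctNo we have {Balance}⁺ = {AcctNo, Balance}; {Balance} is not a superkey, so BCNF fails.
But every attribute on its right side ({AcctNo}) is prime, and the same holds for every other non-superkey FD, so 3NF still holds.

3NF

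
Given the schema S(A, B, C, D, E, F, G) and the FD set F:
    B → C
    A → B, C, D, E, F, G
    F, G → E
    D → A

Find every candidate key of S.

{A}, {D}

{A} is a candidate key since {A}⁺ = {A, B, C, D, E, F, G} covers every attribute.
{D} is a candidate key since {D}⁺ = {A, B, C, D, E, F, G} covers every attribute.
These are minimal and exhaustive — every other superkey contains one of them.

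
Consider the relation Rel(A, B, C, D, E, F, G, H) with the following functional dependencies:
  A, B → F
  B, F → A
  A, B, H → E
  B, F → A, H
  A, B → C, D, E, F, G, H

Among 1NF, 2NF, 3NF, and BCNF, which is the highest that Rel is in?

Candidate keys: {A, B}, {B, F}. Prime attributes: {A, B, F}.
The left-hand side of every FD is a superkey, so BCNF is satisfied.

BCNF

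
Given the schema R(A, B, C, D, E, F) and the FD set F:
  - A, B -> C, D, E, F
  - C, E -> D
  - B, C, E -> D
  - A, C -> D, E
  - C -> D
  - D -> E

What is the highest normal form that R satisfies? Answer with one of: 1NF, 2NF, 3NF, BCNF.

2NF

Candidate key: {A, B}. Prime attributes: {A, B}.
C, E -> D breaks BCNF: {C, E}⁺ = {C, D, E}, so {C, E} is not a superkey.
C, E -> D has non-prime {D} on the right and a non-superkey on the left, so 3NF fails.
Checking every proper subset of each key, none determines a non-prime attribute — 2NF is satisfied.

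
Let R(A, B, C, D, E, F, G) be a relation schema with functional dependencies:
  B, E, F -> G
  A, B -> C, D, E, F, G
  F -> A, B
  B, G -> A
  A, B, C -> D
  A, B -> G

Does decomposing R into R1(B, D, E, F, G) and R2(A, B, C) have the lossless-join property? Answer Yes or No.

The shared attributes are {B} and {B}⁺ = {B}.
Neither R1 nor R2 is contained in that closure, so the decomposition is lossy.

No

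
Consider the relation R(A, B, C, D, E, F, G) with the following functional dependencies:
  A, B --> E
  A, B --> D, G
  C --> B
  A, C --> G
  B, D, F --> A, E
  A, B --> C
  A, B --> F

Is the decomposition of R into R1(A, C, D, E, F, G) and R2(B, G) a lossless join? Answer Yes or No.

No

R1 ∩ R2 = {G}; its closure under F is {G}.
R1 ⊄ {G} and R2 ⊄ {G}, so the split is lossy.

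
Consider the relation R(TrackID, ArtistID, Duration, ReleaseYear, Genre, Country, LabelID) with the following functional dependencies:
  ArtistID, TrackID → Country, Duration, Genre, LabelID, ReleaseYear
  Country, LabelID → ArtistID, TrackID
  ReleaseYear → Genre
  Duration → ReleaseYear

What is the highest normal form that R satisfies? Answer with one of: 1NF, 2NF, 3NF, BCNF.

Candidate keys: {ArtistID, TrackID}, {Country, LabelID}. Prime attributes: {ArtistID, Country, LabelID, TrackID}.
For ReleaseYear → Genre we have {ReleaseYear}⁺ = {Genre, ReleaseYear}; {ReleaseYear} is not a superkey, so BCNF fails.
Because {Genre} is non-prime and the left side of ReleaseYear → Genre is not a superkey, the relation is not in 3NF.
No non-prime attribute depends on a proper subset of any candidate key, so 2NF holds.

2NF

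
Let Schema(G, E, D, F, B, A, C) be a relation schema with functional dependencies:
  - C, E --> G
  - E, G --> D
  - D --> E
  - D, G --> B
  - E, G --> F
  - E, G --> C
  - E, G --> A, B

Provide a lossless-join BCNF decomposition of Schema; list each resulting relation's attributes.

Candidate keys of the original relation: {C, D}, {C, E}, {D, G}, {E, G}.
{A, B, C, D, E, F, G}: {D} determines {D, E} here but is not a superkey — split on D --> E, giving {D, E} and {A, B, C, D, F, G}.
{D, E} has no BCNF violation.
{A, B, C, D, F, G} has no BCNF violation.

{A, B, C, D, F, G}; {D, E}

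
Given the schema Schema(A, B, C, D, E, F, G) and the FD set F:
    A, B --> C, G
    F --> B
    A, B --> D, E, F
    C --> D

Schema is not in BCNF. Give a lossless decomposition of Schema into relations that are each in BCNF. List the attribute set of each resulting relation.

{A, C, E, F, G}; {B, F}; {C, D}

Candidate keys of the original relation: {A, B}, {A, F}.
{A, B, C, D, E, F, G}: {F} determines {B, F} here but is not a superkey — split on F --> B, giving {B, F} and {A, C, D, E, F, G}.
{B, F} has no BCNF violation.
{A, C, D, E, F, G}: {C} determines {C, D} here but is not a superkey — split on C --> D, giving {C, D} and {A, C, E, F, G}.
{C, D} has no BCNF violation.
{A, C, E, F, G} has no BCNF violation.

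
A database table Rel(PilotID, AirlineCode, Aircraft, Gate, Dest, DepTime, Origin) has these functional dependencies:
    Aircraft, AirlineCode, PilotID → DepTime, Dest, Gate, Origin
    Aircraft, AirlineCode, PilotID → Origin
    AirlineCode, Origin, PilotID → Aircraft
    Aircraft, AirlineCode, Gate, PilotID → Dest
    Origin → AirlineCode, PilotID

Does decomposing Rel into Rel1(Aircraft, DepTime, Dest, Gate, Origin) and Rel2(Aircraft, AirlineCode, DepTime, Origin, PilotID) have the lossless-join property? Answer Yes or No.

Common attributes: {Aircraft, DepTime, Origin}; their closure is {Aircraft, AirlineCode, DepTime, Dest, Gate, Origin, PilotID}.
Rel1 is contained in that closure, so Rel1 ∩ Rel2 → Rel1 holds and the join is lossless.

Yes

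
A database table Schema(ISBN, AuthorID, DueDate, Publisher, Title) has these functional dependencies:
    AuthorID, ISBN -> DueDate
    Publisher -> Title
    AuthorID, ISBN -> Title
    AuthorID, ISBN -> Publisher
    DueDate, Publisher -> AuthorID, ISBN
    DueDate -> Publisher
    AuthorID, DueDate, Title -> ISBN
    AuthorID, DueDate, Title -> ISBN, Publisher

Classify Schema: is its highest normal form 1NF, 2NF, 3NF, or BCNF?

2NF

Candidate keys: {AuthorID, ISBN}, {DueDate}. Prime attributes: {AuthorID, DueDate, ISBN}.
For Publisher -> Title we have {Publisher}⁺ = {Publisher, Title}; {Publisher} is not a superkey, so BCNF fails.
Because {Title} is non-prime and the left side of Publisher -> Title is not a superkey, the relation is not in 3NF.
No proper subset of a key has a non-prime attribute in its closure, so there is no partial dependency; 2NF holds.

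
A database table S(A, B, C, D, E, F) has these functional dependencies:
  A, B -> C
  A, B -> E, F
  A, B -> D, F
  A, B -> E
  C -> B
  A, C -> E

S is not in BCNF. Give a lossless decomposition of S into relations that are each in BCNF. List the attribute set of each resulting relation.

{A, C, D, E, F}; {B, C}

Candidate keys of the original relation: {A, B}, {A, C}.
In {A, B, C, D, E, F}, {C} is not a superkey ({C}⁺ restricted to this set is {B, C}), so split on C -> B into {B, C} and {A, C, D, E, F}.
{B, C}: every determinant is a superkey — BCNF.
{A, C, D, E, F}: every determinant is a superkey — BCNF.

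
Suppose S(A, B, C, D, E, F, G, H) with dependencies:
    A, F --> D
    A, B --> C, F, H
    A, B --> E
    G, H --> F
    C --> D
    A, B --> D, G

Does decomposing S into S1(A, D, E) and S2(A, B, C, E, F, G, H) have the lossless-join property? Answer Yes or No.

The shared attributes are {A, E} and {A, E}⁺ = {A, E}.
The closure covers neither S1 nor S2 entirely; the join is not lossless.

No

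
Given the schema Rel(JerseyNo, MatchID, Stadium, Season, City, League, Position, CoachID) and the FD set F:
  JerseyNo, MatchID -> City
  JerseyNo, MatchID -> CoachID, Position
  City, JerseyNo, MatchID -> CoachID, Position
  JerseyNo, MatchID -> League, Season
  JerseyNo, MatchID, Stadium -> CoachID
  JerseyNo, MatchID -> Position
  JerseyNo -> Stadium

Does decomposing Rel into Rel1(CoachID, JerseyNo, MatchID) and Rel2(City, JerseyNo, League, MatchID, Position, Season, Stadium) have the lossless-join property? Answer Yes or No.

Rel1 ∩ Rel2 = {JerseyNo, MatchID}; its closure under F is {City, CoachID, JerseyNo, League, MatchID, Position, Season, Stadium}.
This includes all of Rel1, so the common attributes are a superkey of Rel1 — the join is lossless.

Yes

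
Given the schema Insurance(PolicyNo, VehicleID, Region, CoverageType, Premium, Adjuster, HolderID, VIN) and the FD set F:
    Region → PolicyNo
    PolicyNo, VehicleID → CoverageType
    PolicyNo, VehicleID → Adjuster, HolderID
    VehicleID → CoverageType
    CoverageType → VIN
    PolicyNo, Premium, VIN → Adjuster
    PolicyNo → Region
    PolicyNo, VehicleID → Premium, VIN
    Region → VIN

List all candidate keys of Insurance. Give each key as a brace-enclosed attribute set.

{PolicyNo, VehicleID}, {Region, VehicleID}

No FD produces {VehicleID}, so it must be in every candidate key.
{PolicyNo, VehicleID}⁺ = {Adjuster, CoverageType, HolderID, PolicyNo, Premium, Region, VIN, VehicleID}, which is every attribute, so {PolicyNo, VehicleID} is a candidate key.
{Region, VehicleID}⁺ = {Adjuster, CoverageType, HolderID, PolicyNo, Premium, Region, VIN, VehicleID}, which is every attribute, so {Region, VehicleID} is a candidate key.
No proper subset of any of these is a key, and no other minimal superkey exists.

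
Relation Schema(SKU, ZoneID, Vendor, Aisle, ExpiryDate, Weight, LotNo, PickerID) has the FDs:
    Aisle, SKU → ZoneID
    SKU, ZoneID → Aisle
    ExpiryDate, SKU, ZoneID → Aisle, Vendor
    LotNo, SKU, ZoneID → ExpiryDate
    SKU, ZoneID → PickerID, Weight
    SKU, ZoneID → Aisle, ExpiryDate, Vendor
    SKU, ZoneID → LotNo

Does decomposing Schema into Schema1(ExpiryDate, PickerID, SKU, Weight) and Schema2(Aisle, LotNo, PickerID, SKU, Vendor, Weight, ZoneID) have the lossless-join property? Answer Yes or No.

The shared attributes are {PickerID, SKU, Weight} and {PickerID, SKU, Weight}⁺ = {PickerID, SKU, Weight}.
Neither Schema1 nor Schema2 is contained in that closure, so the decomposition is lossy.

No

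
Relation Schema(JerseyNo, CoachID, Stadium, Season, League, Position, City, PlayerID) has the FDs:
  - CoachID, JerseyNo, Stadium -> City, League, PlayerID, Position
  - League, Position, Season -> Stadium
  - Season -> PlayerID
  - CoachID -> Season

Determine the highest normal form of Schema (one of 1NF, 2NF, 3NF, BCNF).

Candidate keys: {CoachID, JerseyNo, League, Position}, {CoachID, JerseyNo, Stadium}. Prime attributes: {CoachID, JerseyNo, League, Position, Stadium}.
League, Position, Season -> Stadium breaks BCNF: {League, Position, Season}⁺ = {League, PlayerID, Position, Season, Stadium}, so {League, Position, Season} is not a superkey.
Season -> PlayerID has non-prime {PlayerID} on the right and a non-superkey on the left, so 3NF fails.
The proper key subset {CoachID} of {CoachID, JerseyNo, Stadium} determines non-prime {PlayerID, Season}, so the relation is not even in 2NF.

1NF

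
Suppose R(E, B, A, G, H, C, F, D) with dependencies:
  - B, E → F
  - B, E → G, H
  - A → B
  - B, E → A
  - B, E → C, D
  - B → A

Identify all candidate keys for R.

Attributes never on any right-hand side: {E} — every candidate key must contain it.
Closure of {A, E} is {A, B, C, D, E, F, G, H}, the whole schema; {A, E} is a candidate key.
Closure of {B, E} is {A, B, C, D, E, F, G, H}, the whole schema; {B, E} is a candidate key.
No proper subset of any of these is a key, and no other minimal superkey exists.

{A, E}, {B, E}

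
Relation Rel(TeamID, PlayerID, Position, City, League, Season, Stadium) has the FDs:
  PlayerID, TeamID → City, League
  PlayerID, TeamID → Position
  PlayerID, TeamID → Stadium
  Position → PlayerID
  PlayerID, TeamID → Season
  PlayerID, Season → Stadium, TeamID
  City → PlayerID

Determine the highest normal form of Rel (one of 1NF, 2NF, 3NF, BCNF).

3NF

Candidate keys: {City, Season}, {City, TeamID}, {PlayerID, Season}, {PlayerID, TeamID}, {Position, Season}, {Position, TeamID}. Prime attributes: {City, PlayerID, Position, Season, TeamID}.
Position → PlayerID: {Position}⁺ = {PlayerID, Position}, which is not all of the attributes, so the left side is not a superkey — BCNF is violated.
Since {PlayerID} ⊆ prime attributes and every other non-superkey FD also has a prime right side, the schema is in 3NF.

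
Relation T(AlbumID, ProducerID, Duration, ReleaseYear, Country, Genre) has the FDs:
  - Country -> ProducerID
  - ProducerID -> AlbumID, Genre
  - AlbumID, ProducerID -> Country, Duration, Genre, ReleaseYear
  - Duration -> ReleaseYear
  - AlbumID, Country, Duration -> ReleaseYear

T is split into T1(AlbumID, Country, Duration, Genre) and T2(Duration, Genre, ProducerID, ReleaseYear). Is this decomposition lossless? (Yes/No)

No

Common attributes: {Duration, Genre}; their closure is {Duration, Genre, ReleaseYear}.
T1 ⊄ {Duration, Genre, ReleaseYear} and T2 ⊄ {Duration, Genre, ReleaseYear}, so the split is lossy.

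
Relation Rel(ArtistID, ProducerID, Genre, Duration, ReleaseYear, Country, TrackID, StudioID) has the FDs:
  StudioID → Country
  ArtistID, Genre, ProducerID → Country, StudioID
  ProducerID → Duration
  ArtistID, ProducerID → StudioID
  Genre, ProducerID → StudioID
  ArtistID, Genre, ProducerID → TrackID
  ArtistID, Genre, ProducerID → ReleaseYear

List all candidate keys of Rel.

Attributes never on any right-hand side: {ArtistID, Genre, ProducerID} — every candidate key must contain all of them.
{ArtistID, Genre, ProducerID}⁺ = {ArtistID, Country, Duration, Genre, ProducerID, ReleaseYear, StudioID, TrackID} — all of the relation — so {ArtistID, Genre, ProducerID} is a candidate key.
No other minimal set has full closure, so this is the only candidate key.

{ArtistID, Genre, ProducerID}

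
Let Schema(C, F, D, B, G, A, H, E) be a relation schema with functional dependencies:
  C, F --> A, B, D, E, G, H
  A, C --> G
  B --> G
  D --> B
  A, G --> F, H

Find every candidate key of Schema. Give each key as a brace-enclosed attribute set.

{A, C}, {C, F}

Attributes never on any right-hand side: {C} — every candidate key must contain it.
{A, C} is a candidate key since {A, C}⁺ = {A, B, C, D, E, F, G, H} covers every attribute.
{C, F} is a candidate key since {C, F}⁺ = {A, B, C, D, E, F, G, H} covers every attribute.
These are minimal and exhaustive — every other superkey contains one of them.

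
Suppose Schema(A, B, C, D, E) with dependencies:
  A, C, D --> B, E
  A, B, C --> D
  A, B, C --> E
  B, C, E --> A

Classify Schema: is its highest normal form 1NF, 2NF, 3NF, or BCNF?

BCNF

Candidate keys: {A, B, C}, {A, C, D}, {B, C, E}. Prime attributes: {A, B, C, D, E}.
Every FD has a superkey on the left, so the relation is in BCNF.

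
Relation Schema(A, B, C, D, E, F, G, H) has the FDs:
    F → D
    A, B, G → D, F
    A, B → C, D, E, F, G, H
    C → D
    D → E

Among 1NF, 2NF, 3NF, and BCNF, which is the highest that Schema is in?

Candidate key: {A, B}. Prime attributes: {A, B}.
For F → D we have {F}⁺ = {D, E, F}; {F} is not a superkey, so BCNF fails.
F → D has non-prime {D} on the right and a non-superkey on the left, so 3NF fails.
No proper subset of a key has a non-prime attribute in its closure, so there is no partial dependency; 2NF holds.

2NF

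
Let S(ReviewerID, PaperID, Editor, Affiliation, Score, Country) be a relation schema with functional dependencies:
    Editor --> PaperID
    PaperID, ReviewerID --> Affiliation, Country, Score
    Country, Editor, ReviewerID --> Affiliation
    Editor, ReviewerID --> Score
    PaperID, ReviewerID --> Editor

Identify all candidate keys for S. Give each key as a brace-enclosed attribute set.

No FD produces {ReviewerID}, so it must be in every candidate key.
{Editor, ReviewerID}⁺ = {Affiliation, Country, Editor, PaperID, ReviewerID, Score}, which is every attribute, so {Editor, ReviewerID} is a candidate key.
{PaperID, ReviewerID}⁺ = {Affiliation, Country, Editor, PaperID, ReviewerID, Score}, which is every attribute, so {PaperID, ReviewerID} is a candidate key.
Any other superkey properly contains one of these, so there are no further candidate keys.

{Editor, ReviewerID}, {PaperID, ReviewerID}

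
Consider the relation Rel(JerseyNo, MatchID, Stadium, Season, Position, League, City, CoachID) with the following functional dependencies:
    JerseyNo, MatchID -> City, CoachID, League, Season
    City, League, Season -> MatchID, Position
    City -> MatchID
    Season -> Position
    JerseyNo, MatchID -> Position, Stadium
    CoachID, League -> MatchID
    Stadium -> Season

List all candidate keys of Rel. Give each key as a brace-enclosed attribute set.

{City, JerseyNo}, {CoachID, JerseyNo, League}, {JerseyNo, MatchID}

No FD produces {JerseyNo}, so it must be in every candidate key.
{City, JerseyNo}⁺ = {City, CoachID, JerseyNo, League, MatchID, Position, Season, Stadium}, which is every attribute, so {City, JerseyNo} is a candidate key.
{JerseyNo, MatchID}⁺ = {City, CoachID, JerseyNo, League, MatchID, Position, Season, Stadium}, which is every attribute, so {JerseyNo, MatchID} is a candidate key.
{CoachID, JerseyNo, League}⁺ = {City, CoachID, JerseyNo, League, MatchID, Position, Season, Stadium}, which is every attribute, so {CoachID, JerseyNo, League} is a candidate key.
Any other superkey properly contains one of these, so there are no further candidate keys.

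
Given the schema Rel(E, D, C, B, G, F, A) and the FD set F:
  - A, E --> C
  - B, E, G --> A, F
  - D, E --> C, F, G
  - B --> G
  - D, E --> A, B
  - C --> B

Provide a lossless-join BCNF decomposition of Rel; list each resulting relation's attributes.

Candidate key of the original relation: {D, E}.
Within {A, B, C, D, E, F, G}: {A, E}⁺ ∩ {A, B, C, D, E, F, G} = {A, B, C, E, F, G}, not the whole set, so A, E --> B, C, F, G violates BCNF; decompose into {A, B, C, E, F, G} and {A, D, E}.
Within {A, B, C, E, F, G}: {B}⁺ ∩ {A, B, C, E, F, G} = {B, G}, not the whole set, so B --> G violates BCNF; decompose into {B, G} and {A, B, C, E, F}.
{B, G} is in BCNF.
Within {A, B, C, E, F}: {C}⁺ ∩ {A, B, C, E, F} = {B, C}, not the whole set, so C --> B violates BCNF; decompose into {B, C} and {A, C, E, F}.
{B, C} is in BCNF.
{A, C, E, F} is in BCNF.
{A, D, E} is in BCNF.

{A, C, E, F}; {A, D, E}; {B, C}; {B, G}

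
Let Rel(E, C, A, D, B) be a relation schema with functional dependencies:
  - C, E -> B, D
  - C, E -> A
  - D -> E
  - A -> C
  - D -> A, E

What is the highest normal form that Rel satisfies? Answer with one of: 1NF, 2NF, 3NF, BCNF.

3NF

Candidate keys: {A, E}, {C, E}, {D}. Prime attributes: {A, C, D, E}.
A -> C: {A}⁺ = {A, C}, which is not all of the attributes, so the left side is not a superkey — BCNF is violated.
But every attribute on its right side ({C}) is prime, and the same holds for every other non-superkey FD, so 3NF still holds.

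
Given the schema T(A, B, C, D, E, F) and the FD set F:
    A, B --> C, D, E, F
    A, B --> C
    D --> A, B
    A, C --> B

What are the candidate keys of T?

{A, B}, {A, C}, {D}

{D}⁺ = {A, B, C, D, E, F}, which is every attribute, so {D} is a candidate key.
{A, B}⁺ = {A, B, C, D, E, F}, which is every attribute, so {A, B} is a candidate key.
{A, C}⁺ = {A, B, C, D, E, F}, which is every attribute, so {A, C} is a candidate key.
These are minimal and exhaustive — every other superkey contains one of them.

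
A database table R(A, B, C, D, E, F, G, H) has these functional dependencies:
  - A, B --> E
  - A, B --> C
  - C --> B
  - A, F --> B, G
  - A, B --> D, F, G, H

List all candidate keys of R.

{A} never appears on the right of any FD, so every key must include it.
{A, B} is a candidate key since {A, B}⁺ = {A, B, C, D, E, F, G, H} covers every attribute.
{A, C} is a candidate key since {A, C}⁺ = {A, B, C, D, E, F, G, H} covers every attribute.
{A, F} is a candidate key since {A, F}⁺ = {A, B, C, D, E, F, G, H} covers every attribute.
Any other superkey properly contains one of these, so there are no further candidate keys.

{A, B}, {A, C}, {A, F}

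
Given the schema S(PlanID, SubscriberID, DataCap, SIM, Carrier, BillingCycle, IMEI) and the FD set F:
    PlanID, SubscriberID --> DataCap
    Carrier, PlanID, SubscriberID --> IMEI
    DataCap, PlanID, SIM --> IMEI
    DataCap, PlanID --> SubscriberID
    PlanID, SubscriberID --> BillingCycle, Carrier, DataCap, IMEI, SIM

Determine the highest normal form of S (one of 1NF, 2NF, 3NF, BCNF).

BCNF

Candidate keys: {DataCap, PlanID}, {PlanID, SubscriberID}. Prime attributes: {DataCap, PlanID, SubscriberID}.
The left-hand side of every FD is a superkey, so BCNF is satisfied.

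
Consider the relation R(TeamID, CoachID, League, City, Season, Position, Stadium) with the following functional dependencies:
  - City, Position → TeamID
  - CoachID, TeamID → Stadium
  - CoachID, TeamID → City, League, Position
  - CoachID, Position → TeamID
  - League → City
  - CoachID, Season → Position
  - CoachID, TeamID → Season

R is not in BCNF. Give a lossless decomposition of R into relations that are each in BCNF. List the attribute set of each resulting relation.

{City, League}; {City, Position, TeamID}; {CoachID, League, Position, Season, Stadium}

Candidate keys of the original relation: {CoachID, Position}, {CoachID, Season}, {CoachID, TeamID}.
Within {City, CoachID, League, Position, Season, Stadium, TeamID}: {City, Position}⁺ ∩ {City, CoachID, League, Position, Season, Stadium, TeamID} = {City, Position, TeamID}, not the whole set, so City, Position → TeamID violates BCNF; decompose into {City, Position, TeamID} and {City, CoachID, League, Position, Season, Stadium}.
{City, Position, TeamID} has no BCNF violation.
Within {City, CoachID, League, Position, Season, Stadium}: {League}⁺ ∩ {City, CoachID, League, Position, Season, Stadium} = {City, League}, not the whole set, so League → City violates BCNF; decompose into {City, League} and {CoachID, League, Position, Season, Stadium}.
{City, League} has no BCNF violation.
{CoachID, League, Position, Season, Stadium} has no BCNF violation.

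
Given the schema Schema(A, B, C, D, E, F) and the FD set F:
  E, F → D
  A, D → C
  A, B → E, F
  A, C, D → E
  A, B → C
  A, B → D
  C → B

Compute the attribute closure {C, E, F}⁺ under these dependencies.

Start with {C, E, F}.
E, F → D applies; add {D} → now {C, D, E, F}.
C → B applies; add {B} → now {B, C, D, E, F}.
No further FD applies.

{B, C, D, E, F}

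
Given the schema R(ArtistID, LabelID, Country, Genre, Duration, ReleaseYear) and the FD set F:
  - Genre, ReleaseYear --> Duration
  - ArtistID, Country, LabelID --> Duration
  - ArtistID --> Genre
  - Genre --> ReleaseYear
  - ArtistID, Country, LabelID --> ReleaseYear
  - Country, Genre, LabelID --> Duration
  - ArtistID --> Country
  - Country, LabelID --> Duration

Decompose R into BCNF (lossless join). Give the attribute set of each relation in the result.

Candidate key of the original relation: {ArtistID, LabelID}.
{ArtistID, Country, Duration, Genre, LabelID, ReleaseYear}: {Genre, ReleaseYear} determines {Duration, Genre, ReleaseYear} here but is not a superkey — split on Genre, ReleaseYear --> Duration, giving {Duration, Genre, ReleaseYear} and {ArtistID, Country, Genre, LabelID, ReleaseYear}.
{Duration, Genre, ReleaseYear} has no BCNF violation.
{ArtistID, Country, Genre, LabelID, ReleaseYear}: {ArtistID} determines {ArtistID, Country, Genre, ReleaseYear} here but is not a superkey — split on ArtistID --> Country, Genre, ReleaseYear, giving {ArtistID, Country, Genre, ReleaseYear} and {ArtistID, LabelID}.
{ArtistID, Country, Genre, ReleaseYear}: {Genre} determines {Genre, ReleaseYear} here but is not a superkey — split on Genre --> ReleaseYear, giving {Genre, ReleaseYear} and {ArtistID, Country, Genre}.
{Genre, ReleaseYear} has no BCNF violation.
{ArtistID, Country, Genre} has no BCNF violation.
{ArtistID, LabelID} has no BCNF violation.

{ArtistID, Country, Genre}; {ArtistID, LabelID}; {Duration, Genre, ReleaseYear}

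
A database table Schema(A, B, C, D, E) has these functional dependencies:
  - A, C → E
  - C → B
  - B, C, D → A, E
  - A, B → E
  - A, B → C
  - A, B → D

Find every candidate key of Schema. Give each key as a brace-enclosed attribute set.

{A, B}, {A, C}, {C, D}

{A, B} is a candidate key since {A, B}⁺ = {A, B, C, D, E} covers every attribute.
{A, C} is a candidate key since {A, C}⁺ = {A, B, C, D, E} covers every attribute.
{C, D} is a candidate key since {C, D}⁺ = {A, B, C, D, E} covers every attribute.
No proper subset of any of these is a key, and no other minimal superkey exists.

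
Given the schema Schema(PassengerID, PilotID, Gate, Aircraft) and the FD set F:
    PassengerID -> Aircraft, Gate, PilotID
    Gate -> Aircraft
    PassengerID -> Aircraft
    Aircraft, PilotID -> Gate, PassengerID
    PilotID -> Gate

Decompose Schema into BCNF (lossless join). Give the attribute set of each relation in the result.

Candidate keys of the original relation: {PassengerID}, {PilotID}.
Within {Aircraft, Gate, PassengerID, PilotID}: {Gate}⁺ ∩ {Aircraft, Gate, PassengerID, PilotID} = {Aircraft, Gate}, not the whole set, so Gate -> Aircraft violates BCNF; decompose into {Aircraft, Gate} and {Gate, PassengerID, PilotID}.
{Aircraft, Gate} has no BCNF violation.
{Gate, PassengerID, PilotID} has no BCNF violation.

{Aircraft, Gate}; {Gate, PassengerID, PilotID}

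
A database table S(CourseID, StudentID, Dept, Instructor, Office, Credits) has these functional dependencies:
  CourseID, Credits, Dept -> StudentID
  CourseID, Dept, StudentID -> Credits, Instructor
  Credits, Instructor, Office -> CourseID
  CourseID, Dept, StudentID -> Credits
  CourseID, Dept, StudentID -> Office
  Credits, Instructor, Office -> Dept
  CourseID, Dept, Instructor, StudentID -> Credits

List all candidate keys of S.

{CourseID, Credits, Dept}, {CourseID, Dept, StudentID}, {Credits, Instructor, Office}

{CourseID, Credits, Dept}⁺ = {CourseID, Credits, Dept, Instructor, Office, StudentID} — all of the relation — so {CourseID, Credits, Dept} is a candidate key.
{CourseID, Dept, StudentID}⁺ = {CourseID, Credits, Dept, Instructor, Office, StudentID} — all of the relation — so {CourseID, Dept, StudentID} is a candidate key.
{Credits, Instructor, Office}⁺ = {CourseID, Credits, Dept, Instructor, Office, StudentID} — all of the relation — so {Credits, Instructor, Office} is a candidate key.
Any other superkey properly contains one of these, so there are no further candidate keys.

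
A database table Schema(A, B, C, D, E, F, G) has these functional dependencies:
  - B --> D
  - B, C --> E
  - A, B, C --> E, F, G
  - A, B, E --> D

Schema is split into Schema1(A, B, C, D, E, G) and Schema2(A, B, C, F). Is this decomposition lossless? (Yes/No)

Schema1 ∩ Schema2 = {A, B, C}; its closure under F is {A, B, C, D, E, F, G}.
Schema1 is contained in that closure, so Schema1 ∩ Schema2 --> Schema1 holds and the join is lossless.

Yes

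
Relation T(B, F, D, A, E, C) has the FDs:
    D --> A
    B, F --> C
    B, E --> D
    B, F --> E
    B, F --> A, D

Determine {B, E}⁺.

Start with {B, E}.
B, E --> D applies; add {D} → now {B, D, E}.
D --> A applies; add {A} → now {A, B, D, E}.
No further FD applies.

{A, B, D, E}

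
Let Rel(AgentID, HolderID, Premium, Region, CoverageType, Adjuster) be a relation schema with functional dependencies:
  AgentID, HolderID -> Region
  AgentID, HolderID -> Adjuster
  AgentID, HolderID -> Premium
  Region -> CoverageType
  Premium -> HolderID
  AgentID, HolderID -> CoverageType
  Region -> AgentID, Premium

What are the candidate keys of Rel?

Closure of {Region} is {Adjuster, AgentID, CoverageType, HolderID, Premium, Region}, the whole schema; {Region} is a candidate key.
Closure of {AgentID, HolderID} is {Adjuster, AgentID, CoverageType, HolderID, Premium, Region}, the whole schema; {AgentID, HolderID} is a candidate key.
Closure of {AgentID, Premium} is {Adjuster, AgentID, CoverageType, HolderID, Premium, Region}, the whole schema; {AgentID, Premium} is a candidate key.
No proper subset of any of these is a key, and no other minimal superkey exists.

{AgentID, HolderID}, {AgentID, Premium}, {Region}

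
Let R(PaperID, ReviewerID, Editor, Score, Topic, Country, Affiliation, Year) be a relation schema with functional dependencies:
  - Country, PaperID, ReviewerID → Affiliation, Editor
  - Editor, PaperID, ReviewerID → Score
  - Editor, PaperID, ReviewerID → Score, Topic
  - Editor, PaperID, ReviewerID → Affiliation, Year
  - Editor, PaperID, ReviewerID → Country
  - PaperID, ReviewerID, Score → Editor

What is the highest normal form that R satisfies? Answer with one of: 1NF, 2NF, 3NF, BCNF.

Candidate keys: {Country, PaperID, ReviewerID}, {Editor, PaperID, ReviewerID}, {PaperID, ReviewerID, Score}. Prime attributes: {Country, Editor, PaperID, ReviewerID, Score}.
Each dependency's left side is a superkey — BCNF holds.

BCNF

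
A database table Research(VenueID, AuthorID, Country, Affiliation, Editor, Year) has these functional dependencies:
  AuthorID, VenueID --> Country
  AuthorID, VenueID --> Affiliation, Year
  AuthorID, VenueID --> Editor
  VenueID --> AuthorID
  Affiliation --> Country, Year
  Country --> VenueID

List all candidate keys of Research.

{Affiliation}⁺ = {Affiliation, AuthorID, Country, Editor, VenueID, Year}, which is every attribute, so {Affiliation} is a candidate key.
{Country}⁺ = {Affiliation, AuthorID, Country, Editor, VenueID, Year}, which is every attribute, so {Country} is a candidate key.
{VenueID}⁺ = {Affiliation, AuthorID, Country, Editor, VenueID, Year}, which is every attribute, so {VenueID} is a candidate key.
These are minimal and exhaustive — every other superkey contains one of them.

{Affiliation}, {Country}, {VenueID}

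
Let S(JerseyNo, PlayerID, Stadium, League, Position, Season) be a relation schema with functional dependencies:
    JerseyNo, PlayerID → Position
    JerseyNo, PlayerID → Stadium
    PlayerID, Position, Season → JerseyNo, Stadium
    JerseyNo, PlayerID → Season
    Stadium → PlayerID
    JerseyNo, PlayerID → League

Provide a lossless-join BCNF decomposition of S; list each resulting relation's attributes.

{JerseyNo, League, Position, Season, Stadium}; {PlayerID, Stadium}

Candidate keys of the original relation: {JerseyNo, PlayerID}, {JerseyNo, Stadium}, {PlayerID, Position, Season}, {Position, Season, Stadium}.
In {JerseyNo, League, PlayerID, Position, Season, Stadium}, {Stadium} is not a superkey ({Stadium}⁺ restricted to this set is {PlayerID, Stadium}), so split on Stadium → PlayerID into {PlayerID, Stadium} and {JerseyNo, League, Position, Season, Stadium}.
{PlayerID, Stadium} is in BCNF.
{JerseyNo, League, Position, Season, Stadium} is in BCNF.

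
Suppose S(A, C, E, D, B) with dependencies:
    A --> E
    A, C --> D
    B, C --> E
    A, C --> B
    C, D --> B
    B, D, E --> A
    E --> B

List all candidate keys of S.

Attributes never on any right-hand side: {C} — every candidate key must contain it.
{A, C}⁺ = {A, B, C, D, E} — all of the relation — so {A, C} is a candidate key.
{C, D}⁺ = {A, B, C, D, E} — all of the relation — so {C, D} is a candidate key.
Any other superkey properly contains one of these, so there are no further candidate keys.

{A, C}, {C, D}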